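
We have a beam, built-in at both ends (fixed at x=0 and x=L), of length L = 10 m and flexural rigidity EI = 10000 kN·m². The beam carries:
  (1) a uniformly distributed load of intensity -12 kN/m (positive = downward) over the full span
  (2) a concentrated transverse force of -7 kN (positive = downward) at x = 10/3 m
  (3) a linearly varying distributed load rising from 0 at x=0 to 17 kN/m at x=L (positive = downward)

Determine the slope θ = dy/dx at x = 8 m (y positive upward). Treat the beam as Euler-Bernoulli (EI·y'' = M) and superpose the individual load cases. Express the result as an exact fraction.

Load 1 — uniform load w=-12 kN/m over full span:
  θ_1 = -wx(L-x)(L-2x)/(12EI) = -(-12)·8·(10-8)·(10-2·8)/(12·10000) = -6/625 rad
Load 2 — point force P=-7 kN at a=10/3 m (b=L-a=20/3):
  θ_2 = Pa²(L-x)(2bL-(3b+a)(L-x))/(2L³EI)  [x>a] = (-7)·(10/3)²·(10-8)·(2·(20/3)·10-(3·(20/3)+(10/3))·(10-8))/(2·10³·10000) = -91/135000 rad
Load 3 — triangular load w₀=17 kN/m (0→w₀ over full span):
  θ_3 = -w₀(2x(L-x)(L-2x)(x+2L)+x²(L-x)²)/(120LEI) = -17·(2·8·(10-8)·(10-2·8)·(8+2·10)+8²·(10-8)²)/(120·10·10000) = 68/9375 rad
Superposition: θ = Σ θ_i = -2039/675000 rad ≈ -0.003021 rad

θ(8) = -2039/675000 rad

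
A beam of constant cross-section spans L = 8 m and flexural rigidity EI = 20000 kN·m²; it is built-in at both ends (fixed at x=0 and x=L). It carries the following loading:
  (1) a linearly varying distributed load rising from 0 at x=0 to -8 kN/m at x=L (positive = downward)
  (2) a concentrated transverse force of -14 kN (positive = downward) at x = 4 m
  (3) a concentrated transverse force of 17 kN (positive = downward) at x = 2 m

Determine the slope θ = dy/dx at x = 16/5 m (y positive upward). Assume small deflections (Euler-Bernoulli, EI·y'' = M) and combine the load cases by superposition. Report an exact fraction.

Load 1 — triangular load w₀=-8 kN/m (0→w₀ over full span):
  θ_1 = -w₀(2x(L-x)(L-2x)(x+2L)+x²(L-x)²)/(120LEI) = -(-8)·(2·(16/5)·(8-(16/5))·(8-2·(16/5))·((16/5)+2·8)+(16/5)²·(8-(16/5))²)/(120·8·20000) = 192/390625 rad
Load 2 — point force P=-14 kN at a=4 m (b=L-a=4):
  θ_2 = -Pb²x(2aL-(3a+b)x)/(2L³EI)  [x≤a] = -(-14)·4²·(16/5)·(2·4·8-(3·4+4)·(16/5))/(2·8³·20000) = 7/15625 rad
Load 3 — point force P=17 kN at a=2 m (b=L-a=6):
  θ_3 = Pa²(L-x)(2bL-(3b+a)(L-x))/(2L³EI)  [x>a] = 17·2²·(8-(16/5))·(2·6·8-(3·6+2)·(8-(16/5)))/(2·8³·20000) = 0 rad
Superposition: θ = Σ θ_i = 367/390625 rad ≈ 0.000940 rad

θ(16/5) = 367/390625 rad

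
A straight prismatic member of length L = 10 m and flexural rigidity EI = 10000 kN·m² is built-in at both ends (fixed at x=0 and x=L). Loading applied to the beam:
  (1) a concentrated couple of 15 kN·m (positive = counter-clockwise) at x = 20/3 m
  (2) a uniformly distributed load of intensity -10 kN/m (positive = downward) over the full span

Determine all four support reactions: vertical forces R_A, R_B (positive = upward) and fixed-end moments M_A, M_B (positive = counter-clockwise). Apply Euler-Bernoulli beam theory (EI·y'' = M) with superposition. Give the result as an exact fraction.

R_A = -48 kN, M_A = -235/3 kN·m, R_B = -52 kN, M_B = 250/3 kN·m

Load 1 — applied couple M₀=15 kN·m at a=20/3 m (b=L-a=10/3):
  R_A = 6M₀ab/L³ = 6·15·(20/3)·(10/3)/10³ = 2 kN
  M_A = M₀b(2a-b)/L² = 15·(10/3)·(2·(20/3)-(10/3))/10² = 5 kN·m
  R_B = -6M₀ab/L³ = -6·15·(20/3)·(10/3)/10³ = -2 kN
  M_B = M₀a(2b-a)/L² = 15·(20/3)·(2·(10/3)-(20/3))/10² = 0 kN·m
Load 2 — uniform load w=-10 kN/m over full span:
  R_A = wL/2 = (-10)·10/2 = -50 kN
  M_A = wL²/12 = (-10)·10²/12 = -250/3 kN·m
  R_B = wL/2 = (-10)·10/2 = -50 kN
  M_B = -wL²/12 = -(-10)·10²/12 = 250/3 kN·m
Superposition: R_A = -48 kN, M_A = -235/3 kN·m, R_B = -52 kN, M_B = 250/3 kN·m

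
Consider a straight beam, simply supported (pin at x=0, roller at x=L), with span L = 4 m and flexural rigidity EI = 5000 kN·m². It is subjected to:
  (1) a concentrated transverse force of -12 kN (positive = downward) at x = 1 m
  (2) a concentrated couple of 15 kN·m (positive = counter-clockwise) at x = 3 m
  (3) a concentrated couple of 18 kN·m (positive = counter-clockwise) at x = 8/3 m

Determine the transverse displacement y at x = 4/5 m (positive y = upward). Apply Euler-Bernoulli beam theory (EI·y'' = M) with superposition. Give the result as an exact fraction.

y(4/5) = -1141/1250000 m

Load 1 — point force P=-12 kN at a=1 m (b=L-a=3):
  y_1 = -Pbx(L²-b²-x²)/(6LEI)  [x≤a] = -(-12)·3·(4/5)·(4²-3²-(4/5)²)/(6·4·5000) = 477/312500 m
Load 2 — applied couple M₀=15 kN·m at a=3 m (b=L-a=1):
  y_2 = (M₀x³/(6L)+C₁x)/EI  [x≤a] with C₁=M₀(3b²-L²)/(6L)=-65/8 = (15·(4/5)³/(6·4)+(-65/8)·(4/5))/5000 = -309/250000 m
Load 3 — applied couple M₀=18 kN·m at a=8/3 m (b=L-a=4/3):
  y_3 = (M₀x³/(6L)+C₁x)/EI  [x≤a] with C₁=M₀(3b²-L²)/(6L)=-8 = (18·(4/5)³/(6·4)+(-8)·(4/5))/5000 = -94/78125 m
Superposition: y = Σ y_i = -1141/1250000 m ≈ -0.000913 m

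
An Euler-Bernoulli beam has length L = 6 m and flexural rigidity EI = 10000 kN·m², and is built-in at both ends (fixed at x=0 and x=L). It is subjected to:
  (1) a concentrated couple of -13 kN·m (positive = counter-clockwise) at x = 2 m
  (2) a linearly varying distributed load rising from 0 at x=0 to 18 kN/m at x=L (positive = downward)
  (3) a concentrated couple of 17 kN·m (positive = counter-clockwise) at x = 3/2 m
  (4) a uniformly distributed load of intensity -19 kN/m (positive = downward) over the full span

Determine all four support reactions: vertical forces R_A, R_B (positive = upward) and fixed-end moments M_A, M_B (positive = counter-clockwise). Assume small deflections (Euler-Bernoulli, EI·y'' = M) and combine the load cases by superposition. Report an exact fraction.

Load 1 — applied couple M₀=-13 kN·m at a=2 m (b=L-a=4):
  R_A = 6M₀ab/L³ = 6·(-13)·2·4/6³ = -26/9 kN
  M_A = M₀b(2a-b)/L² = (-13)·4·(2·2-4)/6² = 0 kN·m
  R_B = -6M₀ab/L³ = -6·(-13)·2·4/6³ = 26/9 kN
  M_B = M₀a(2b-a)/L² = (-13)·2·(2·4-2)/6² = -13/3 kN·m
Load 2 — triangular load w₀=18 kN/m (0→w₀ over full span):
  R_A = 3w₀L/20 = 3·18·6/20 = 81/5 kN
  M_A = w₀L²/30 = 18·6²/30 = 108/5 kN·m
  R_B = 7w₀L/20 = 7·18·6/20 = 189/5 kN
  M_B = -w₀L²/20 = -18·6²/20 = -162/5 kN·m
Load 3 — applied couple M₀=17 kN·m at a=3/2 m (b=L-a=9/2):
  R_A = 6M₀ab/L³ = 6·17·(3/2)·(9/2)/6³ = 51/16 kN
  M_A = M₀b(2a-b)/L² = 17·(9/2)·(2·(3/2)-(9/2))/6² = -51/16 kN·m
  R_B = -6M₀ab/L³ = -6·17·(3/2)·(9/2)/6³ = -51/16 kN
  M_B = M₀a(2b-a)/L² = 17·(3/2)·(2·(9/2)-(3/2))/6² = 85/16 kN·m
Load 4 — uniform load w=-19 kN/m over full span:
  R_A = wL/2 = (-19)·6/2 = -57 kN
  M_A = wL²/12 = (-19)·6²/12 = -57 kN·m
  R_B = wL/2 = (-19)·6/2 = -57 kN
  M_B = -wL²/12 = -(-19)·6²/12 = 57 kN·m
Superposition: R_A = -29161/720 kN, M_A = -3087/80 kN·m, R_B = -14039/720 kN, M_B = 6139/240 kN·m

R_A = -29161/720 kN, M_A = -3087/80 kN·m, R_B = -14039/720 kN, M_B = 6139/240 kN·m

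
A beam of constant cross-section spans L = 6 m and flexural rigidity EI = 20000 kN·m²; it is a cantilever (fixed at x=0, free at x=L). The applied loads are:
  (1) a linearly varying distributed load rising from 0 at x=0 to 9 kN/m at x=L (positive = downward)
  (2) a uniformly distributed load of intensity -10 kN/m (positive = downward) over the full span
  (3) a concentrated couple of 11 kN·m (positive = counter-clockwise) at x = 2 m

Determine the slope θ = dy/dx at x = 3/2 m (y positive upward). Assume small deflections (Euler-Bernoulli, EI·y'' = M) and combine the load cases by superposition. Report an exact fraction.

θ(3/2) = 23727/5120000 rad

Load 1 — triangular load w₀=9 kN/m (0→w₀ over full span):
  θ_1 = (w₀Lx²/4-w₀L²x/3-w₀x⁴/(24L))/EI = (9·6·(3/2)²/4-9·6²·(3/2)/3-9·(3/2)⁴/(24·6))/20000 = -33777/5120000 rad
Load 2 — uniform load w=-10 kN/m over full span:
  θ_2 = -wx(x²-3Lx+3L²)/(6EI) = -(-10)·(3/2)·((3/2)²-3·6·(3/2)+3·6²)/(6·20000) = 333/32000 rad
Load 3 — applied couple M₀=11 kN·m at a=2 m (b=L-a=4):
  θ_3 = M₀x/EI  [x≤a] = 11·(3/2)/20000 = 33/40000 rad
Superposition: θ = Σ θ_i = 23727/5120000 rad ≈ 0.004634 rad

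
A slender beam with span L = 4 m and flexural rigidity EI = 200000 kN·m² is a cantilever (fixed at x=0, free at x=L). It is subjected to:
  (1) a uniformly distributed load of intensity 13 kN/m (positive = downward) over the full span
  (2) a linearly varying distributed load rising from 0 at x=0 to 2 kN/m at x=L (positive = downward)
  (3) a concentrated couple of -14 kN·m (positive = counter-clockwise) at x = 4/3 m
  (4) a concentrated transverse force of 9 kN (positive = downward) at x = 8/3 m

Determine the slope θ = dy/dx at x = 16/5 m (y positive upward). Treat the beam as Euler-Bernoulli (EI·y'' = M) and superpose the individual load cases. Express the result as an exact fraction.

Load 1 — uniform load w=13 kN/m over full span:
  θ_1 = -wx(x²-3Lx+3L²)/(6EI) = -13·(16/5)·((16/5)²-3·4·(16/5)+3·4²)/(6·200000) = -806/1171875 rad
Load 2 — triangular load w₀=2 kN/m (0→w₀ over full span):
  θ_2 = (w₀Lx²/4-w₀L²x/3-w₀x⁴/(24L))/EI = (2·4·(16/5)²/4-2·4²·(16/5)/3-2·(16/5)⁴/(24·4))/200000 = -464/5859375 rad
Load 3 — applied couple M₀=-14 kN·m at a=4/3 m (b=L-a=8/3):
  θ_3 = M₀a/EI  [x>a] = (-14)·(4/3)/200000 = -7/75000 rad
Load 4 — point force P=9 kN at a=8/3 m (b=L-a=4/3):
  θ_4 = -Pa²/(2EI)  [x>a] = -9·(8/3)²/(2·200000) = -1/6250 rad
Superposition: θ = Σ θ_i = -47827/46875000 rad ≈ -0.001020 rad

θ(16/5) = -47827/46875000 rad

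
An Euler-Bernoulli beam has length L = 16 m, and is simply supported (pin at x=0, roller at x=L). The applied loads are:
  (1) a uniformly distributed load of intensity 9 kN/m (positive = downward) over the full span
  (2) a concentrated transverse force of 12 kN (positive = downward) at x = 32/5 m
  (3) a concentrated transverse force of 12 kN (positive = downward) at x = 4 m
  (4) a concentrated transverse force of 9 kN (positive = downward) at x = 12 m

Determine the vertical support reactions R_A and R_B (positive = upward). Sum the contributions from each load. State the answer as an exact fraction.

Load 1 — uniform load w=9 kN/m over full span:
  R_A = wL/2 = 9·16/2 = 72 kN
  R_B = wL/2 = 9·16/2 = 72 kN
Load 2 — point force P=12 kN at a=32/5 m (b=L-a=48/5):
  R_A = Pb/L = 12·(48/5)/16 = 36/5 kN
  R_B = Pa/L = 12·(32/5)/16 = 24/5 kN
Load 3 — point force P=12 kN at a=4 m (b=L-a=12):
  R_A = Pb/L = 12·12/16 = 9 kN
  R_B = Pa/L = 12·4/16 = 3 kN
Load 4 — point force P=9 kN at a=12 m (b=L-a=4):
  R_A = Pb/L = 9·4/16 = 9/4 kN
  R_B = Pa/L = 9·12/16 = 27/4 kN
Superposition: R_A = 1809/20 kN, R_B = 1731/20 kN

R_A = 1809/20 kN, R_B = 1731/20 kN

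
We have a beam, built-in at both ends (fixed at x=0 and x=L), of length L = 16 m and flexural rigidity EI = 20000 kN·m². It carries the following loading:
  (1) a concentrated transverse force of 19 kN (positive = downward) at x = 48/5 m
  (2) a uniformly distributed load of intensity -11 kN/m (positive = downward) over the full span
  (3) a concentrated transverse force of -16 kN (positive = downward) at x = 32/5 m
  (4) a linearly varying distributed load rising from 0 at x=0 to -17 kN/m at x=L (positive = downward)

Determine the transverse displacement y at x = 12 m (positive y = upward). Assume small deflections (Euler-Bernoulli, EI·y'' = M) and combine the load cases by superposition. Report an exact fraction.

y(12) = 17543/187500 m

Load 1 — point force P=19 kN at a=48/5 m (b=L-a=32/5):
  y_1 = -Pa²(L-x)²(3bL-(3b+a)(L-x))/(6L³EI)  [x>a] = -19·(48/5)²·(16-12)²·(3·(32/5)·16-(3·(32/5)+(48/5))·(16-12))/(6·16³·20000) = -171/15625 m
Load 2 — uniform load w=-11 kN/m over full span:
  y_2 = -wx²(L-x)²/(24EI) = -(-11)·12²·(16-12)²/(24·20000) = 33/625 m
Load 3 — point force P=-16 kN at a=32/5 m (b=L-a=48/5):
  y_3 = -Pa²(L-x)²(3bL-(3b+a)(L-x))/(6L³EI)  [x>a] = -(-16)·(32/5)²·(16-12)²·(3·(48/5)·16-(3·(48/5)+(32/5))·(16-12))/(6·16³·20000) = 64/9375 m
Load 4 — triangular load w₀=-17 kN/m (0→w₀ over full span):
  y_4 = -w₀x²(L-x)²(x+2L)/(120LEI) = -(-17)·12²·(16-12)²·(12+2·16)/(120·16·20000) = 561/12500 m
Superposition: y = Σ y_i = 17543/187500 m ≈ 0.093563 m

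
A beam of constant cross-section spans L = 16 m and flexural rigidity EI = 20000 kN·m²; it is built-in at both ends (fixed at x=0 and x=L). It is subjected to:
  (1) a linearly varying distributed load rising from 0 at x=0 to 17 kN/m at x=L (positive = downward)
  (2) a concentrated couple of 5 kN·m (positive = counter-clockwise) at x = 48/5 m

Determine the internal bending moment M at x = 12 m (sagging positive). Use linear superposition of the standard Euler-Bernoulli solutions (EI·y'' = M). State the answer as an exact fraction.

Load 1 — triangular load w₀=17 kN/m (0→w₀ over full span):
  M_1 = 3w₀Lx/20 - w₀L²/30 - w₀x³/(6L) = 3·17·16·12/20 - 17·16²/30 - 17·12³/(6·16) = 578/15 kN·m
Load 2 — applied couple M₀=5 kN·m at a=48/5 m (b=L-a=32/5):
  M_2 = R_Ax - M_A - M₀  [x>a] with R_A=9/20, M_A=8/5 = (9/20)·12 - (8/5) - 5 = -6/5 kN·m
Superposition: M = Σ M_i = 112/3 kN·m ≈ 37.333333 kN·m

M(12) = 112/3 kN·m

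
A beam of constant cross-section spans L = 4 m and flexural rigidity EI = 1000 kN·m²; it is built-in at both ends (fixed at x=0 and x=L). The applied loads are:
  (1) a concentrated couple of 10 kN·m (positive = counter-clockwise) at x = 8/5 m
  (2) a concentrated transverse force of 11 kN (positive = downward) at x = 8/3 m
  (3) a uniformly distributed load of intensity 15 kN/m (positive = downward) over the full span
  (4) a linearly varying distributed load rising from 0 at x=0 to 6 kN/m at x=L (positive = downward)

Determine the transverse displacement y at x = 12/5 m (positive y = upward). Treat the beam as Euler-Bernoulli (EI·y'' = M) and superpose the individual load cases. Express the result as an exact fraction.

Load 1 — applied couple M₀=10 kN·m at a=8/5 m (b=L-a=12/5):
  y_1 = (R_Ax³/6 - M_Ax²/2 - M₀(x-a)²/2)/EI  [x>a] with R_A=18/5, M_A=6/5 = ((18/5)·(12/5)³/6 - (6/5)·(12/5)²/2 - 10·((12/5)-(8/5))²/2)/1000 = 128/78125 m
Load 2 — point force P=11 kN at a=8/3 m (b=L-a=4/3):
  y_2 = -Pb²x²(3aL-(3a+b)x)/(6L³EI)  [x≤a] = -11·(4/3)²·(12/5)²·(3·(8/3)·4-(3·(8/3)+(4/3))·(12/5))/(6·4³·1000) = -44/15625 m
Load 3 — uniform load w=15 kN/m over full span:
  y_3 = -wx²(L-x)²/(24EI) = -15·(12/5)²·(4-(12/5))²/(24·1000) = -144/15625 m
Load 4 — triangular load w₀=6 kN/m (0→w₀ over full span):
  y_4 = -w₀x²(L-x)²(x+2L)/(120LEI) = -6·(12/5)²·(4-(12/5))²·((12/5)+2·4)/(120·4·1000) = -3744/1953125 m
Superposition: y = Σ y_i = -24044/1953125 m ≈ -0.012311 m

y(12/5) = -24044/1953125 m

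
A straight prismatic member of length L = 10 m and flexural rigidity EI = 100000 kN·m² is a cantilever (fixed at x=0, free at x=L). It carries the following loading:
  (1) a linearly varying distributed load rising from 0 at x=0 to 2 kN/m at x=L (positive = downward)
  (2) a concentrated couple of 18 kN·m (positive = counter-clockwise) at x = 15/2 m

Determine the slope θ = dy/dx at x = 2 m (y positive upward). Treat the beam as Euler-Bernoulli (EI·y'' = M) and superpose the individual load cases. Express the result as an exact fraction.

θ(2) = -581/750000 rad

Load 1 — triangular load w₀=2 kN/m (0→w₀ over full span):
  θ_1 = (w₀Lx²/4-w₀L²x/3-w₀x⁴/(24L))/EI = (2·10·2²/4-2·10²·2/3-2·2⁴/(24·10))/100000 = -851/750000 rad
Load 2 — applied couple M₀=18 kN·m at a=15/2 m (b=L-a=5/2):
  θ_2 = M₀x/EI  [x≤a] = 18·2/100000 = 9/25000 rad
Superposition: θ = Σ θ_i = -581/750000 rad ≈ -0.000775 rad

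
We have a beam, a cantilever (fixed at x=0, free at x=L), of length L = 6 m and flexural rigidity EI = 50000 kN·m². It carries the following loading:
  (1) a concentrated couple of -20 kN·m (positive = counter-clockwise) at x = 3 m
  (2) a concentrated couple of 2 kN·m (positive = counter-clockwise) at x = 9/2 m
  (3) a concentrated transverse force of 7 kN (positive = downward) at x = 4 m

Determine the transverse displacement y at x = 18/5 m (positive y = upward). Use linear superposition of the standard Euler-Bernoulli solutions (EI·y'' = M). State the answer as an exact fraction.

y(18/5) = -15003/3125000 m

Load 1 — applied couple M₀=-20 kN·m at a=3 m (b=L-a=3):
  y_1 = M₀a(2x-a)/(2EI)  [x>a] = (-20)·3·(2·(18/5)-3)/(2·50000) = -63/25000 m
Load 2 — applied couple M₀=2 kN·m at a=9/2 m (b=L-a=3/2):
  y_2 = M₀x²/(2EI)  [x≤a] = 2·(18/5)²/(2·50000) = 81/312500 m
Load 3 — point force P=7 kN at a=4 m (b=L-a=2):
  y_3 = -Px²(3a-x)/(6EI)  [x≤a] = -7·(18/5)²·(3·4-(18/5))/(6·50000) = -3969/1562500 m
Superposition: y = Σ y_i = -15003/3125000 m ≈ -0.004801 m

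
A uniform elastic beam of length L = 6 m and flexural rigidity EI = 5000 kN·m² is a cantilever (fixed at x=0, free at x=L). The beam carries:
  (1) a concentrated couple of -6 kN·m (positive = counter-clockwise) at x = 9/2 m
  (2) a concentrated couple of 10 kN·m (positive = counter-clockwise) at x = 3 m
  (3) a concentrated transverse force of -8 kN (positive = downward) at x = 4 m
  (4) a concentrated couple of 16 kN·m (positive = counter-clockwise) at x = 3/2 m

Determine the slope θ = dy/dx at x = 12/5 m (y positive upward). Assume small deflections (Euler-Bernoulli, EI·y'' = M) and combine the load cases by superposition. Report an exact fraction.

Load 1 — applied couple M₀=-6 kN·m at a=9/2 m (b=L-a=3/2):
  θ_1 = M₀x/EI  [x≤a] = (-6)·(12/5)/5000 = -9/3125 rad
Load 2 — applied couple M₀=10 kN·m at a=3 m (b=L-a=3):
  θ_2 = M₀x/EI  [x≤a] = 10·(12/5)/5000 = 3/625 rad
Load 3 — point force P=-8 kN at a=4 m (b=L-a=2):
  θ_3 = -Px(2a-x)/(2EI)  [x≤a] = -(-8)·(12/5)·(2·4-(12/5))/(2·5000) = 168/15625 rad
Load 4 — applied couple M₀=16 kN·m at a=3/2 m (b=L-a=9/2):
  θ_4 = M₀a/EI  [x>a] = 16·(3/2)/5000 = 3/625 rad
Superposition: θ = Σ θ_i = 273/15625 rad ≈ 0.017472 rad

θ(12/5) = 273/15625 rad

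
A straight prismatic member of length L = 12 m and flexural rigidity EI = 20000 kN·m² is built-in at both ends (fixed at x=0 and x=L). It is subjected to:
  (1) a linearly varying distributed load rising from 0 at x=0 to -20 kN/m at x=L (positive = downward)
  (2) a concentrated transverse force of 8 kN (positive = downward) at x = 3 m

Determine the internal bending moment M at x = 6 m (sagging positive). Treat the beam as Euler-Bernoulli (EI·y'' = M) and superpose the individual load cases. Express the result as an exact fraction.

M(6) = -57 kN·m

Load 1 — triangular load w₀=-20 kN/m (0→w₀ over full span):
  M_1 = 3w₀Lx/20 - w₀L²/30 - w₀x³/(6L) = 3·(-20)·12·6/20 - (-20)·12²/30 - (-20)·6³/(6·12) = -60 kN·m
Load 2 — point force P=8 kN at a=3 m (b=L-a=9):
  M_2 = Pa²(a+3b)(L-x)/L³ - Pa²b/L²  [x>a] = 8·3²·(3+3·9)·(12-6)/12³ - 8·3²·9/12² = 3 kN·m
Superposition: M = Σ M_i = -57 kN·m ≈ -57.000000 kN·m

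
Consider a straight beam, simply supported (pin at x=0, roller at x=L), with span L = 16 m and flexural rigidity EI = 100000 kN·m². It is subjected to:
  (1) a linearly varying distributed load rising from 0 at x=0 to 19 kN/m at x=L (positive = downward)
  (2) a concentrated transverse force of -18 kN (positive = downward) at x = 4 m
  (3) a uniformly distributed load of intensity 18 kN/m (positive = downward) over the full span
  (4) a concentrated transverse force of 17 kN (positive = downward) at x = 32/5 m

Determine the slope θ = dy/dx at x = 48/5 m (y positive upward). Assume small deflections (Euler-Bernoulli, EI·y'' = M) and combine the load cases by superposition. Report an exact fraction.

Load 1 — triangular load w₀=19 kN/m (0→w₀ over full span):
  θ_1 = -w₀(7L⁴-30L²x²+15x⁴)/(360LEI) = -19·(7·16⁴-30·16²·(48/5)²+15·(48/5)⁴)/(360·16·100000) = 70528/17578125 rad
Load 2 — point force P=-18 kN at a=4 m (b=L-a=12):
  θ_2 = -Pa(2L²-6Lx+3x²+a²)/(6LEI)  [x>a] = -(-18)·4·(2·16²-6·16·(48/5)+3·(48/5)²+4²)/(6·16·100000) = -549/625000 rad
Load 3 — uniform load w=18 kN/m over full span:
  θ_3 = -w(L³-6Lx²+4x³)/(24EI) = -18·(16³-6·16·(48/5)²+4·(48/5)³)/(24·100000) = 3552/390625 rad
Load 4 — point force P=17 kN at a=32/5 m (b=L-a=48/5):
  θ_4 = -Pa(2L²-6Lx+3x²+a²)/(6LEI)  [x>a] = -17·(32/5)·(2·16²-6·16·(48/5)+3·(48/5)²+(32/5)²)/(6·16·100000) = 408/390625 rad
Superposition: θ = Σ θ_i = 1866299/140625000 rad ≈ 0.013271 rad

θ(48/5) = 1866299/140625000 rad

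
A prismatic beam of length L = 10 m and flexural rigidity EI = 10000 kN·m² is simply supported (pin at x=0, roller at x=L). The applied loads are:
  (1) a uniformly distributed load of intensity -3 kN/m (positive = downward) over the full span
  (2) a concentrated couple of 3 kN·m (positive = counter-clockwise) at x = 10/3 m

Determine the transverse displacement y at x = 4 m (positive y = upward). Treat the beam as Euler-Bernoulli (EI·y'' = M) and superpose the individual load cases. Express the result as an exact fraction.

y(4) = 953/25000 m

Load 1 — uniform load w=-3 kN/m over full span:
  y_1 = -wx(L³-2Lx²+x³)/(24EI) = -(-3)·4·(10³-2·10·4²+4³)/(24·10000) = 93/2500 m
Load 2 — applied couple M₀=3 kN·m at a=10/3 m (b=L-a=20/3):
  y_2 = (M₀x³/(6L)-M₀(x-a)²/2+C₁x)/EI  [x>a] with C₁=M₀(3b²-L²)/(6L)=5/3 = (3·4³/(6·10)-3·(4-(10/3))²/2+(5/3)·4)/10000 = 23/25000 m
Superposition: y = Σ y_i = 953/25000 m ≈ 0.038120 m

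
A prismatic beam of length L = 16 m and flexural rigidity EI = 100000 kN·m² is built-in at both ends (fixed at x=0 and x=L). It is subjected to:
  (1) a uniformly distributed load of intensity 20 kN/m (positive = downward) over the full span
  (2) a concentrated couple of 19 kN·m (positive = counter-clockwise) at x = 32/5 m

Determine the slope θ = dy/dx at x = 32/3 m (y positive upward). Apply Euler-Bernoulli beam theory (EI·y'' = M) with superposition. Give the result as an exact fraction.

θ(32/3) = 31487/6328125 rad

Load 1 — uniform load w=20 kN/m over full span:
  θ_1 = -wx(L-x)(L-2x)/(12EI) = -20·(32/3)·(16-(32/3))·(16-2·(32/3))/(12·100000) = 256/50625 rad
Load 2 — applied couple M₀=19 kN·m at a=32/5 m (b=L-a=48/5):
  θ_2 = (R_Ax²/2 - M_Ax - M₀(x-a))/EI  [x>a] with R_A=171/100, M_A=57/25 = ((171/100)·(32/3)²/2 - (57/25)·(32/3) - 19·((32/3)-(32/5)))/100000 = -19/234375 rad
Superposition: θ = Σ θ_i = 31487/6328125 rad ≈ 0.004976 rad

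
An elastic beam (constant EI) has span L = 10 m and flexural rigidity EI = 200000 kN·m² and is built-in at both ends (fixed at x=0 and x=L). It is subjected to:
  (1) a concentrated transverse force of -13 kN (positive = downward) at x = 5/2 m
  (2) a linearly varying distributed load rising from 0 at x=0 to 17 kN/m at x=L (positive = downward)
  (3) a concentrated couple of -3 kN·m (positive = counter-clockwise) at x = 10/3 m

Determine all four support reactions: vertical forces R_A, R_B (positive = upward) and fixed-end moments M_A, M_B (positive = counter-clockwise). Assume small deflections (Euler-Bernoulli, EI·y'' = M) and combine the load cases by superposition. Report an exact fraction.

Load 1 — point force P=-13 kN at a=5/2 m (b=L-a=15/2):
  R_A = Pb²(3a+b)/L³ = (-13)·(15/2)²·(3·(5/2)+(15/2))/10³ = -351/32 kN
  M_A = Pab²/L² = (-13)·(5/2)·(15/2)²/10² = -585/32 kN·m
  R_B = Pa²(a+3b)/L³ = (-13)·(5/2)²·((5/2)+3·(15/2))/10³ = -65/32 kN
  M_B = -Pa²b/L² = -(-13)·(5/2)²·(15/2)/10² = 195/32 kN·m
Load 2 — triangular load w₀=17 kN/m (0→w₀ over full span):
  R_A = 3w₀L/20 = 3·17·10/20 = 51/2 kN
  M_A = w₀L²/30 = 17·10²/30 = 170/3 kN·m
  R_B = 7w₀L/20 = 7·17·10/20 = 119/2 kN
  M_B = -w₀L²/20 = -17·10²/20 = -85 kN·m
Load 3 — applied couple M₀=-3 kN·m at a=10/3 m (b=L-a=20/3):
  R_A = 6M₀ab/L³ = 6·(-3)·(10/3)·(20/3)/10³ = -2/5 kN
  M_A = M₀b(2a-b)/L² = (-3)·(20/3)·(2·(10/3)-(20/3))/10² = 0 kN·m
  R_B = -6M₀ab/L³ = -6·(-3)·(10/3)·(20/3)/10³ = 2/5 kN
  M_B = M₀a(2b-a)/L² = (-3)·(10/3)·(2·(20/3)-(10/3))/10² = -1 kN·m
Superposition: R_A = 2261/160 kN, M_A = 3685/96 kN·m, R_B = 9259/160 kN, M_B = -2557/32 kN·m

R_A = 2261/160 kN, M_A = 3685/96 kN·m, R_B = 9259/160 kN, M_B = -2557/32 kN·m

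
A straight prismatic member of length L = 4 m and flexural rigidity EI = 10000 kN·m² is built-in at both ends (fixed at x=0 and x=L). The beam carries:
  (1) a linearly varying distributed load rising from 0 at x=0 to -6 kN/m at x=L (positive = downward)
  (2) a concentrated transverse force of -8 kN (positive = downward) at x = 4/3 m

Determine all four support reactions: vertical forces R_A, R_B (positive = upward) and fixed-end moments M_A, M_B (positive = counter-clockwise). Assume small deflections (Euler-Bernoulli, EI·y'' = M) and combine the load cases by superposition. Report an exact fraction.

Load 1 — triangular load w₀=-6 kN/m (0→w₀ over full span):
  R_A = 3w₀L/20 = 3·(-6)·4/20 = -18/5 kN
  M_A = w₀L²/30 = (-6)·4²/30 = -16/5 kN·m
  R_B = 7w₀L/20 = 7·(-6)·4/20 = -42/5 kN
  M_B = -w₀L²/20 = -(-6)·4²/20 = 24/5 kN·m
Load 2 — point force P=-8 kN at a=4/3 m (b=L-a=8/3):
  R_A = Pb²(3a+b)/L³ = (-8)·(8/3)²·(3·(4/3)+(8/3))/4³ = -160/27 kN
  M_A = Pab²/L² = (-8)·(4/3)·(8/3)²/4² = -128/27 kN·m
  R_B = Pa²(a+3b)/L³ = (-8)·(4/3)²·((4/3)+3·(8/3))/4³ = -56/27 kN
  M_B = -Pa²b/L² = -(-8)·(4/3)²·(8/3)/4² = 64/27 kN·m
Superposition: R_A = -1286/135 kN, M_A = -1072/135 kN·m, R_B = -1414/135 kN, M_B = 968/135 kN·m

R_A = -1286/135 kN, M_A = -1072/135 kN·m, R_B = -1414/135 kN, M_B = 968/135 kN·m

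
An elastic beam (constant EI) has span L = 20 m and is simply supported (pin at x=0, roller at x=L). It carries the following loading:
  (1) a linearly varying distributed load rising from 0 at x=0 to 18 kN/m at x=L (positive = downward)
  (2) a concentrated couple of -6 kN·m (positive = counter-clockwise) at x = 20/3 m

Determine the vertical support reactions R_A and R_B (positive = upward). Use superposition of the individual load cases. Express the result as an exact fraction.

R_A = 597/10 kN, R_B = 1203/10 kN

Load 1 — triangular load w₀=18 kN/m (0→w₀ over full span):
  R_A = w₀L/6 = 18·20/6 = 60 kN
  R_B = w₀L/3 = 18·20/3 = 120 kN
Load 2 — applied couple M₀=-6 kN·m at a=20/3 m (b=L-a=40/3):
  R_A = M₀/L = (-6)/20 = -3/10 kN
  R_B = -M₀/L = -(-6)/20 = 3/10 kN
Superposition: R_A = 597/10 kN, R_B = 1203/10 kN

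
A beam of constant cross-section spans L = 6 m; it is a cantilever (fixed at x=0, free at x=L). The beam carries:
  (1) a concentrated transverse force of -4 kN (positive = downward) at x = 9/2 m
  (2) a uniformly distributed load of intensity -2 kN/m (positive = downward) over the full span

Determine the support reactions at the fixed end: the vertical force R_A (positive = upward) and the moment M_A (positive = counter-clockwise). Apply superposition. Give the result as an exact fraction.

R_A = -16 kN, M_A = -54 kN·m

Load 1 — point force P=-4 kN at a=9/2 m (b=L-a=3/2):
  R_A = P = (-4) = -4 kN
  M_A = Pa = (-4)·(9/2) = -18 kN·m
Load 2 — uniform load w=-2 kN/m over full span:
  R_A = wL = (-2)·6 = -12 kN
  M_A = wL²/2 = (-2)·6²/2 = -36 kN·m
Superposition: R_A = -16 kN, M_A = -54 kN·m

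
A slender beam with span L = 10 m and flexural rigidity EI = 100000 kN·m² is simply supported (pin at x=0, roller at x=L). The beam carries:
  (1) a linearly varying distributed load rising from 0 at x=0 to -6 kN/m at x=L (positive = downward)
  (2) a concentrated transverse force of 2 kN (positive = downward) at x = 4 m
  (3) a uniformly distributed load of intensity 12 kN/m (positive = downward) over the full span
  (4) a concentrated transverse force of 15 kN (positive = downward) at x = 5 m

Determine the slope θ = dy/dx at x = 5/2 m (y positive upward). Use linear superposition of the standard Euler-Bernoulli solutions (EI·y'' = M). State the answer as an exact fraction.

θ(5/2) = -646501/192000000 rad

Load 1 — triangular load w₀=-6 kN/m (0→w₀ over full span):
  θ_1 = -w₀(7L⁴-30L²x²+15x⁴)/(360LEI) = -(-6)·(7·10⁴-30·10²·(5/2)²+15·(5/2)⁴)/(360·10·100000) = 1327/1536000 rad
Load 2 — point force P=2 kN at a=4 m (b=L-a=6):
  θ_2 = -Pb(L²-b²-3x²)/(6LEI)  [x≤a] = -2·6·(10²-6²-3·(5/2)²)/(6·10·100000) = -181/2000000 rad
Load 3 — uniform load w=12 kN/m over full span:
  θ_3 = -w(L³-6Lx²+4x³)/(24EI) = -12·(10³-6·10·(5/2)²+4·(5/2)³)/(24·100000) = -11/3200 rad
Load 4 — point force P=15 kN at a=5 m (b=L-a=5):
  θ_4 = -Pb(L²-b²-3x²)/(6LEI)  [x≤a] = -15·5·(10²-5²-3·(5/2)²)/(6·10·100000) = -9/12800 rad
Superposition: θ = Σ θ_i = -646501/192000000 rad ≈ -0.003367 rad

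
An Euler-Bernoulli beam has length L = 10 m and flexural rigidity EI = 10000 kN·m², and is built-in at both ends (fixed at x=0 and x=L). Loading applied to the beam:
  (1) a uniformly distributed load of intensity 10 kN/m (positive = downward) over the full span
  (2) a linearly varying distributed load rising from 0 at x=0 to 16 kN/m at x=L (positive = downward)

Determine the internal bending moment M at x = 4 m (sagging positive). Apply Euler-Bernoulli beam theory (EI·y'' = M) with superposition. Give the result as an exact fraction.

Load 1 — uniform load w=10 kN/m over full span:
  M_1 = wLx/2 - wL²/12 - wx²/2 = 10·10·4/2 - 10·10²/12 - 10·4²/2 = 110/3 kN·m
Load 2 — triangular load w₀=16 kN/m (0→w₀ over full span):
  M_2 = 3w₀Lx/20 - w₀L²/30 - w₀x³/(6L) = 3·16·10·4/20 - 16·10²/30 - 16·4³/(6·10) = 128/5 kN·m
Superposition: M = Σ M_i = 934/15 kN·m ≈ 62.266667 kN·m

M(4) = 934/15 kN·m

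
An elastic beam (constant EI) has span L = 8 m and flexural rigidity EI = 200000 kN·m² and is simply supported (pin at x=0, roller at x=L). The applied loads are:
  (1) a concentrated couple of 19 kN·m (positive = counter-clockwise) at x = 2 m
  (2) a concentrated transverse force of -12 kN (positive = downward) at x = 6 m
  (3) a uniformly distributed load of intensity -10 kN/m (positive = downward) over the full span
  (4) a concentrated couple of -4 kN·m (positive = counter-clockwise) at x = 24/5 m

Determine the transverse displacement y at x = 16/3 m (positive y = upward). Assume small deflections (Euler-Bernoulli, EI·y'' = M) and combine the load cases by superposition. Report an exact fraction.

y(16/3) = 1815781/607500000 m

Load 1 — applied couple M₀=19 kN·m at a=2 m (b=L-a=6):
  y_1 = (M₀x³/(6L)-M₀(x-a)²/2+C₁x)/EI  [x>a] with C₁=M₀(3b²-L²)/(6L)=209/12 = (19·(16/3)³/(6·8)-19·((16/3)-2)²/2+(209/12)·(16/3))/200000 = 1919/8100000 m
Load 2 — point force P=-12 kN at a=6 m (b=L-a=2):
  y_2 = -Pbx(L²-b²-x²)/(6LEI)  [x≤a] = -(-12)·2·(16/3)·(8²-2²-(16/3)²)/(6·8·200000) = 71/168750 m
Load 3 — uniform load w=-10 kN/m over full span:
  y_3 = -wx(L³-2Lx²+x³)/(24EI) = -(-10)·(16/3)·(8³-2·8·(16/3)²+(16/3)³)/(24·200000) = 352/151875 m
Load 4 — applied couple M₀=-4 kN·m at a=24/5 m (b=L-a=16/5):
  y_4 = (M₀x³/(6L)-M₀(x-a)²/2+C₁x)/EI  [x>a] with C₁=M₀(3b²-L²)/(6L)=208/75 = ((-4)·(16/3)³/(6·8)-(-4)·((16/3)-(24/5))²/2+(208/75)·(16/3))/200000 = 86/6328125 m
Superposition: y = Σ y_i = 1815781/607500000 m ≈ 0.002989 m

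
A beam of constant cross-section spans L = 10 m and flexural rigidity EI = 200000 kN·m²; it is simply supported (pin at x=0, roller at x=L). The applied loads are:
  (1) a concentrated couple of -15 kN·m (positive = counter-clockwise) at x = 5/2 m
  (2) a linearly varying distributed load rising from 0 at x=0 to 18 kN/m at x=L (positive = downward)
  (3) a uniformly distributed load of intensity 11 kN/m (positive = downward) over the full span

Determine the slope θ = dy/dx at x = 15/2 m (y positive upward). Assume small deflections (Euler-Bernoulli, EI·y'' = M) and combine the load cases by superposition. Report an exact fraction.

Load 1 — applied couple M₀=-15 kN·m at a=5/2 m (b=L-a=15/2):
  θ_1 = (M₀x²/(2L)-M₀(x-a)+C₁)/EI  [x>a] with C₁=M₀(3b²-L²)/(6L)=-275/16 = ((-15)·(15/2)²/(2·10)-(-15)·((15/2)-(5/2))+(-275/16))/200000 = 1/12800 rad
Load 2 — triangular load w₀=18 kN/m (0→w₀ over full span):
  θ_2 = -w₀(7L⁴-30L²x²+15x⁴)/(360LEI) = -18·(7·10⁴-30·10²·(15/2)²+15·(15/2)⁴)/(360·10·200000) = 1313/1024000 rad
Load 3 — uniform load w=11 kN/m over full span:
  θ_3 = -w(L³-6Lx²+4x³)/(24EI) = -11·(10³-6·10·(15/2)²+4·(15/2)³)/(24·200000) = 121/76800 rad
Superposition: θ = Σ θ_i = 9019/3072000 rad ≈ 0.002936 rad

θ(15/2) = 9019/3072000 rad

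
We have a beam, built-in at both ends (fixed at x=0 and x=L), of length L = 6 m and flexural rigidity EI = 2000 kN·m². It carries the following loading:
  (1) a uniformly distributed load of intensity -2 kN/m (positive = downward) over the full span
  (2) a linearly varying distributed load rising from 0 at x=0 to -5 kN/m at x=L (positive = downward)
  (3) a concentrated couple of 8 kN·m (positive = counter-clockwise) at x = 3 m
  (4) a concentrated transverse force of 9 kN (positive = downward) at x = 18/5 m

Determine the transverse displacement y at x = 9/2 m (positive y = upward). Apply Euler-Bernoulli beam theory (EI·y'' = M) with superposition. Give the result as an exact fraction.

y(9/2) = 59841/25600000 m

Load 1 — uniform load w=-2 kN/m over full span:
  y_1 = -wx²(L-x)²/(24EI) = -(-2)·(9/2)²·(6-(9/2))²/(24·2000) = 243/128000 m
Load 2 — triangular load w₀=-5 kN/m (0→w₀ over full span):
  y_2 = -w₀x²(L-x)²(x+2L)/(120LEI) = -(-5)·(9/2)²·(6-(9/2))²·((9/2)+2·6)/(120·6·2000) = 2673/1024000 m
Load 3 — applied couple M₀=8 kN·m at a=3 m (b=L-a=3):
  y_3 = (R_Ax³/6 - M_Ax²/2 - M₀(x-a)²/2)/EI  [x>a] with R_A=2, M_A=2 = (2·(9/2)³/6 - 2·(9/2)²/2 - 8·((9/2)-3)²/2)/2000 = 9/16000 m
Load 4 — point force P=9 kN at a=18/5 m (b=L-a=12/5):
  y_4 = -Pa²(L-x)²(3bL-(3b+a)(L-x))/(6L³EI)  [x>a] = -9·(18/5)²·(6-(9/2))²·(3·(12/5)·6-(3·(12/5)+(18/5))·(6-(9/2)))/(6·6³·2000) = -2187/800000 m
Superposition: y = Σ y_i = 59841/25600000 m ≈ 0.002338 m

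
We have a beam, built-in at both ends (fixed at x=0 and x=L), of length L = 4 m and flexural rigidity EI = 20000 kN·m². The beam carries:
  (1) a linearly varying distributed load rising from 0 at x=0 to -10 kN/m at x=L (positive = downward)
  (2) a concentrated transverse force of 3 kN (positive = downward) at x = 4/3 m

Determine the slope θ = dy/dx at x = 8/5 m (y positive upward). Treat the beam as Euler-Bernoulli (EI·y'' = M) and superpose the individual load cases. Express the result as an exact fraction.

Load 1 — triangular load w₀=-10 kN/m (0→w₀ over full span):
  θ_1 = -w₀(2x(L-x)(L-2x)(x+2L)+x²(L-x)²)/(120LEI) = -(-10)·(2·(8/5)·(4-(8/5))·(4-2·(8/5))·((8/5)+2·4)+(8/5)²·(4-(8/5))²)/(120·4·20000) = 6/78125 rad
Load 2 — point force P=3 kN at a=4/3 m (b=L-a=8/3):
  θ_2 = Pa²(L-x)(2bL-(3b+a)(L-x))/(2L³EI)  [x>a] = 3·(4/3)²·(4-(8/5))·(2·(8/3)·4-(3·(8/3)+(4/3))·(4-(8/5)))/(2·4³·20000) = -1/187500 rad
Superposition: θ = Σ θ_i = 67/937500 rad ≈ 0.000071 rad

θ(8/5) = 67/937500 rad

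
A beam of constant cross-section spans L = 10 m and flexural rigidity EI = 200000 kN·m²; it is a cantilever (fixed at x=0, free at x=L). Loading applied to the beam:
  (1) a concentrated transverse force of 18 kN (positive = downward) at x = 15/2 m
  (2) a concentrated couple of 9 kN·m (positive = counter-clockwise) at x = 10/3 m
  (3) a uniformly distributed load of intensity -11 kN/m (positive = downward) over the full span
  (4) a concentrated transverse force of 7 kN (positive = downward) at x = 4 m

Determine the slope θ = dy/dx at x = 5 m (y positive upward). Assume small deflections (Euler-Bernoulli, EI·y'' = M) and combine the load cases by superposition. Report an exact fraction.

Load 1 — point force P=18 kN at a=15/2 m (b=L-a=5/2):
  θ_1 = -Px(2a-x)/(2EI)  [x≤a] = -18·5·(2·(15/2)-5)/(2·200000) = -9/4000 rad
Load 2 — applied couple M₀=9 kN·m at a=10/3 m (b=L-a=20/3):
  θ_2 = M₀a/EI  [x>a] = 9·(10/3)/200000 = 3/20000 rad
Load 3 — uniform load w=-11 kN/m over full span:
  θ_3 = -wx(x²-3Lx+3L²)/(6EI) = -(-11)·5·(5²-3·10·5+3·10²)/(6·200000) = 77/9600 rad
Load 4 — point force P=7 kN at a=4 m (b=L-a=6):
  θ_4 = -Pa²/(2EI)  [x>a] = -7·4²/(2·200000) = -7/25000 rad
Superposition: θ = Σ θ_i = 6769/1200000 rad ≈ 0.005641 rad

θ(5) = 6769/1200000 rad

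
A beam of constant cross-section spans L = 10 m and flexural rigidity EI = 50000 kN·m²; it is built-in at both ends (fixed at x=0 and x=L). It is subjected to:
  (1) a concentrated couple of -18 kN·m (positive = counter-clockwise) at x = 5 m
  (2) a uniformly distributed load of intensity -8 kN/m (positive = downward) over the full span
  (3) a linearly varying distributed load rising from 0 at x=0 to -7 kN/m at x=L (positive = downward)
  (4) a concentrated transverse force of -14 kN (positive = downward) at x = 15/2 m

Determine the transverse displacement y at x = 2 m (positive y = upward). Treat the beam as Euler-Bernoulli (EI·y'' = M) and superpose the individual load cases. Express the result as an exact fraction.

Load 1 — applied couple M₀=-18 kN·m at a=5 m (b=L-a=5):
  y_1 = (R_Ax³/6 - M_Ax²/2)/EI  [x≤a] with R_A=-27/10, M_A=-9/2 = ((-27/10)·2³/6 - (-9/2)·2²/2)/50000 = 27/250000 m
Load 2 — uniform load w=-8 kN/m over full span:
  y_2 = -wx²(L-x)²/(24EI) = -(-8)·2²·(10-2)²/(24·50000) = 16/9375 m
Load 3 — triangular load w₀=-7 kN/m (0→w₀ over full span):
  y_3 = -w₀x²(L-x)²(x+2L)/(120LEI) = -(-7)·2²·(10-2)²·(2+2·10)/(120·10·50000) = 154/234375 m
Load 4 — point force P=-14 kN at a=15/2 m (b=L-a=5/2):
  y_4 = -Pb²x²(3aL-(3a+b)x)/(6L³EI)  [x≤a] = -(-14)·(5/2)²·2²·(3·(15/2)·10-(3·(15/2)+(5/2))·2)/(6·10³·50000) = 49/240000 m
Superposition: y = Σ y_i = 26759/10000000 m ≈ 0.002676 m

y(2) = 26759/10000000 m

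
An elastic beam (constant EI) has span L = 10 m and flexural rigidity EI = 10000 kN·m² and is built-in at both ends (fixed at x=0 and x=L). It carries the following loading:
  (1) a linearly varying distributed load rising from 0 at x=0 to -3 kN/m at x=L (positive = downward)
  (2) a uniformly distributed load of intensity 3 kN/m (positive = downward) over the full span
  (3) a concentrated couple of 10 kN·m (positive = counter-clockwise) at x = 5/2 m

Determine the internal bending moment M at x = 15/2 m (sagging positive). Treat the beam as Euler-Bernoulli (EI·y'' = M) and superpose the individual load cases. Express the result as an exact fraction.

Load 1 — triangular load w₀=-3 kN/m (0→w₀ over full span):
  M_1 = 3w₀Lx/20 - w₀L²/30 - w₀x³/(6L) = 3·(-3)·10·(15/2)/20 - (-3)·10²/30 - (-3)·(15/2)³/(6·10) = -85/32 kN·m
Load 2 — uniform load w=3 kN/m over full span:
  M_2 = wLx/2 - wL²/12 - wx²/2 = 3·10·(15/2)/2 - 3·10²/12 - 3·(15/2)²/2 = 25/8 kN·m
Load 3 — applied couple M₀=10 kN·m at a=5/2 m (b=L-a=15/2):
  M_3 = R_Ax - M_A - M₀  [x>a] with R_A=9/8, M_A=-15/8 = (9/8)·(15/2) - (-15/8) - 10 = 5/16 kN·m
Superposition: M = Σ M_i = 25/32 kN·m ≈ 0.781250 kN·m

M(15/2) = 25/32 kN·m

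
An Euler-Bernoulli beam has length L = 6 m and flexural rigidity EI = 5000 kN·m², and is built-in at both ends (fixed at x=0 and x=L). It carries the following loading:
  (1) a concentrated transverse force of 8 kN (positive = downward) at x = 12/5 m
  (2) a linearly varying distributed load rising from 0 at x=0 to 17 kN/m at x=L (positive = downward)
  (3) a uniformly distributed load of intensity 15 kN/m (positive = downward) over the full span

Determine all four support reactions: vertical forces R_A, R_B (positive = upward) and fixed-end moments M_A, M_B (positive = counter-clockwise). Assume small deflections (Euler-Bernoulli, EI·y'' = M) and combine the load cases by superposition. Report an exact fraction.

Load 1 — point force P=8 kN at a=12/5 m (b=L-a=18/5):
  R_A = Pb²(3a+b)/L³ = 8·(18/5)²·(3·(12/5)+(18/5))/6³ = 648/125 kN
  M_A = Pab²/L² = 8·(12/5)·(18/5)²/6² = 864/125 kN·m
  R_B = Pa²(a+3b)/L³ = 8·(12/5)²·((12/5)+3·(18/5))/6³ = 352/125 kN
  M_B = -Pa²b/L² = -8·(12/5)²·(18/5)/6² = -576/125 kN·m
Load 2 — triangular load w₀=17 kN/m (0→w₀ over full span):
  R_A = 3w₀L/20 = 3·17·6/20 = 153/10 kN
  M_A = w₀L²/30 = 17·6²/30 = 102/5 kN·m
  R_B = 7w₀L/20 = 7·17·6/20 = 357/10 kN
  M_B = -w₀L²/20 = -17·6²/20 = -153/5 kN·m
Load 3 — uniform load w=15 kN/m over full span:
  R_A = wL/2 = 15·6/2 = 45 kN
  M_A = wL²/12 = 15·6²/12 = 45 kN·m
  R_B = wL/2 = 15·6/2 = 45 kN
  M_B = -wL²/12 = -15·6²/12 = -45 kN·m
Superposition: R_A = 16371/250 kN, M_A = 9039/125 kN·m, R_B = 20879/250 kN, M_B = -10026/125 kN·m

R_A = 16371/250 kN, M_A = 9039/125 kN·m, R_B = 20879/250 kN, M_B = -10026/125 kN·m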